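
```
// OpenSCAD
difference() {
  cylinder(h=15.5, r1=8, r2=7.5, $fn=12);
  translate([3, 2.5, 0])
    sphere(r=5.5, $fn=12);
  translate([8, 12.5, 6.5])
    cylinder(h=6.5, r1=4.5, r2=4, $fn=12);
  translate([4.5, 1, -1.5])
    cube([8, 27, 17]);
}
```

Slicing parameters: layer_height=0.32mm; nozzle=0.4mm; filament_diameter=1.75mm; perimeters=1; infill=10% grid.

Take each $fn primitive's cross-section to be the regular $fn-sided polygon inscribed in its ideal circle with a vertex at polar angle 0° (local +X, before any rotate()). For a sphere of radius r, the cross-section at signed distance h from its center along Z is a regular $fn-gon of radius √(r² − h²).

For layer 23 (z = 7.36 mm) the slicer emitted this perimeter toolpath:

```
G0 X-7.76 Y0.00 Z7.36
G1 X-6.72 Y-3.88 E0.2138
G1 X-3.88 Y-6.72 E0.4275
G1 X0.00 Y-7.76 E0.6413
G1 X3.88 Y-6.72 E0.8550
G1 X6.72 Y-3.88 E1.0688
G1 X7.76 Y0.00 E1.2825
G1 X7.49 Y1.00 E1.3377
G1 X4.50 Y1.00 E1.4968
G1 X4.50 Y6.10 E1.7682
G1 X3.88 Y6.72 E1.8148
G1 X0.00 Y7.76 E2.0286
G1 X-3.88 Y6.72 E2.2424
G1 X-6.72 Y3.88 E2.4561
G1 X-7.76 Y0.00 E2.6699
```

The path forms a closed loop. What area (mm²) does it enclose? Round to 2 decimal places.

170.67 mm²

Apply the shoelace formula to the sequence of (X, Y) vertices; enclosed area = 170.67 mm².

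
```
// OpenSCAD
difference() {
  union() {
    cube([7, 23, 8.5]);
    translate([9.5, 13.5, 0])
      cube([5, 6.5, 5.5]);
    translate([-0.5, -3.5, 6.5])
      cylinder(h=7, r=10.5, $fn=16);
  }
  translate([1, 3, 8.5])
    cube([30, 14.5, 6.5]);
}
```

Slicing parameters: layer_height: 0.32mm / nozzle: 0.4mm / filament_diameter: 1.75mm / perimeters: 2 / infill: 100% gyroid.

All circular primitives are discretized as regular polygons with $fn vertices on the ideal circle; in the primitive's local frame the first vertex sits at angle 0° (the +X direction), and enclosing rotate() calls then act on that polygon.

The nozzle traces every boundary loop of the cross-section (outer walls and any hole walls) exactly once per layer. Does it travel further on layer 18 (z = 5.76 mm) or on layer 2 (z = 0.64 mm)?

layer 2 (z = 0.64 mm)

Layer 18 (z = 5.76): the cube (footprint 7×23) is included at this height (perimeter 60.00 mm); the cube at (9.5, 13.5) does not reach this height (z outside [0, 5.5]); the cylinder at (-0.5, -3.5) is absent (z outside [6.5, 13.5]); Taking the union: only the 7×23 cube is present, so the union is just that shape — boundary = 60.00 mm; the cube at (1, 3) is absent (z outside [8.5, 15]); Taking the first minus the rest: none of the subtracted shapes is present at this height, so the result so far is unchanged — boundary = 60.00 mm. So its perimeter = 60.00 mm. Layer 2 (z = 0.64): the cube (footprint 7×23) is included at this height (perimeter 60.00 mm); the cube at (9.5, 13.5) (footprint 5×6.5) is included at this height (perimeter 23.00 mm); the cylinder at (-0.5, -3.5) is absent (z outside [6.5, 13.5]); Combining (union): the 2 present regions are separate (no shared area or edge), so areas and boundary lengths simply add and each stays a separate island — boundary = 83.00 mm; the cube at (1, 3) does not reach this height (z outside [8.5, 15]); After the difference (first − rest): none of the subtracted shapes is present at this height, so the result so far is unchanged — boundary = 83.00 mm. So its perimeter = 83.00 mm. Layer 2 is larger (83.00 vs 60.00 mm).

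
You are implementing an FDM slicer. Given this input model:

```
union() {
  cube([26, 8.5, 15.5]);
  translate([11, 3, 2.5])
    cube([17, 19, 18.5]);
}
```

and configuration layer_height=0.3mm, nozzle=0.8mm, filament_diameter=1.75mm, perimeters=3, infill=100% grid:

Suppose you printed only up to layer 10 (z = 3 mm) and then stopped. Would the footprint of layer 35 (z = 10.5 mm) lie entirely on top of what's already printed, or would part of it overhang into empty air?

Compare the two slices. At z = 3: the cube (footprint 26×8.5) is included at this height (area 221.00 mm²); the cube at (11, 3) is present — its section is the full 17×19 rectangle (area 323.00 mm²); Combining (union): the regions partially overlap — summed areas 544.00 mm² minus the doubly-counted overlap 82.50 mm² gives 461.50 mm² — area = 461.50 mm². At z = 10.5: the 26×8.5 cube contributes its full rectangle (area 221.00 mm²); the cube at (11, 3) (footprint 17×19) is included at this height (area 323.00 mm²); Combining (union): the regions partially overlap — summed areas 544.00 mm² minus the doubly-counted overlap 82.50 mm² gives 461.50 mm² — area = 461.50 mm². Checking containment: the cross-section at z = 10.5 is a subset of the cross-section at z = 3.

entirely on top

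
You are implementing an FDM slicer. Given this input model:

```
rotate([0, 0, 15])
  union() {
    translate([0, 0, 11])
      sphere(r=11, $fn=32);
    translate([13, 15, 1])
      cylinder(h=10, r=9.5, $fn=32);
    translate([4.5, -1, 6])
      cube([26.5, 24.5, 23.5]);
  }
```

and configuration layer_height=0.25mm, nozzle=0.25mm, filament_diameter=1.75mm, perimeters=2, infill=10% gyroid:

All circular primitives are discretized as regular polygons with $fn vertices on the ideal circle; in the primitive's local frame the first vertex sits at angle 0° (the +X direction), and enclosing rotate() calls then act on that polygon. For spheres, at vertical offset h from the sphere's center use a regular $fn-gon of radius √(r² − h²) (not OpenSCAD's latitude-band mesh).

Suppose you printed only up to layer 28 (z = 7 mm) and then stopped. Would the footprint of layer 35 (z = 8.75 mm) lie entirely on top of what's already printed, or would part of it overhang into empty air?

part overhangs

Compare the two slices. At z = 7: the sphere: section is a regular 32-gon, circumradius = √(r²−h²) = √(11²−4²) = 10.247 (area = (32/2)·10.247²·sin(360°/32) = 327.75 mm²); the r=9.5 cylinder at (13, 15) gives a regular 32-gon of circumradius 9.5 (constant along its height) (area = (32/2)·9.500²·sin(360°/32) = 281.71 mm²); the 26.5×24.5 cube at (4.5, -1) contributes its full rectangle (area 649.25 mm²); Combining (union): the regions partially overlap — summed areas 1258.71 mm² minus the doubly-counted overlap 313.99 mm² gives 944.72 mm² — area = 944.72 mm²; (whole slice rotated 15° about Z — lengths, areas and connectivity unchanged). At z = 8.75: the sphere: section is a regular 32-gon, circumradius = √(r²−h²) = √(11²−2.25²) = 10.767 (area = (32/2)·10.767²·sin(360°/32) = 361.89 mm²); the r=9.5 cylinder at (13, 15) contributes a regular 32-gon of circumradius 9.5 (area = (32/2)·9.500²·sin(360°/32) = 281.71 mm²); the cube at (4.5, -1) (footprint 26.5×24.5) is included at this height (area 649.25 mm²); Taking the union: the regions partially overlap — summed areas 1292.85 mm² minus the doubly-counted overlap 320.63 mm² gives 972.23 mm² — area = 972.23 mm²; (whole slice rotated 15° about Z — lengths, areas and connectivity unchanged). Checking containment: at z = 8.75 the cross-section extends beyond the z = 7 cross-section by about 27.50 mm².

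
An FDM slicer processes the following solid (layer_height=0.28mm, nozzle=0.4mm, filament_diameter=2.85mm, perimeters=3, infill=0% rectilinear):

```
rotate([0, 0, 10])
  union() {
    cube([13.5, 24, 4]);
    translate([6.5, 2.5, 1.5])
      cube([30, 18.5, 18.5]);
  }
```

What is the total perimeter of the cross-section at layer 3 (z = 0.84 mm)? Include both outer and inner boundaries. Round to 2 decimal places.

At z = 0.84 mm: the 13.5×24 cube contributes its full rectangle (perimeter 75.00 mm); the cube at (6.5, 2.5) is absent (z outside [1.5, 20]); Taking the union: only the 13.5×24 cube is present, so the union is just that shape — boundary = 75.00 mm; (whole slice rotated 10° about Z — lengths, areas and connectivity unchanged). Overall, the cross-section is a single solid region. Total boundary length (outer) = 75.00 mm.

75.00 mm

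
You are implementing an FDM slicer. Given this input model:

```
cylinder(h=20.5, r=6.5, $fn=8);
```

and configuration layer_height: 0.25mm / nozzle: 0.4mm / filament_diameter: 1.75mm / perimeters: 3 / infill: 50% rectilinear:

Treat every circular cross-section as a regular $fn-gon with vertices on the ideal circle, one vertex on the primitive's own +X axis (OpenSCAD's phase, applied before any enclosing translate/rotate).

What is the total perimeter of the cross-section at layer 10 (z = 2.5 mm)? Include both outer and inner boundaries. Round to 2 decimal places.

At z = 2.5 mm: the r=6.5 cylinder contributes a regular 8-gon of circumradius 6.5 (perimeter = 2·8·6.500·sin(180°/8) = 39.80 mm). Overall, the cross-section is a single solid region. Total boundary length (outer) = 39.80 mm.

39.80 mm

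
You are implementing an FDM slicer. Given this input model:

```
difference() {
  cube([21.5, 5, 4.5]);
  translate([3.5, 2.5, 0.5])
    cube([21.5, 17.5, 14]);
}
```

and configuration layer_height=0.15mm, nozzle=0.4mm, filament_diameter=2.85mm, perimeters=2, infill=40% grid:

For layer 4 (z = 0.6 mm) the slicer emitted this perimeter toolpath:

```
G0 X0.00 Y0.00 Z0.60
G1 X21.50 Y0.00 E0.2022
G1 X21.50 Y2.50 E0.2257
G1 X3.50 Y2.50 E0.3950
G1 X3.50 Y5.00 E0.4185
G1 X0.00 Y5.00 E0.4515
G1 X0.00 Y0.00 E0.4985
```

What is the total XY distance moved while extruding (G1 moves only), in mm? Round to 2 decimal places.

Sum the Euclidean lengths of each G1 segment: total = 53.00 mm.

53.00 mm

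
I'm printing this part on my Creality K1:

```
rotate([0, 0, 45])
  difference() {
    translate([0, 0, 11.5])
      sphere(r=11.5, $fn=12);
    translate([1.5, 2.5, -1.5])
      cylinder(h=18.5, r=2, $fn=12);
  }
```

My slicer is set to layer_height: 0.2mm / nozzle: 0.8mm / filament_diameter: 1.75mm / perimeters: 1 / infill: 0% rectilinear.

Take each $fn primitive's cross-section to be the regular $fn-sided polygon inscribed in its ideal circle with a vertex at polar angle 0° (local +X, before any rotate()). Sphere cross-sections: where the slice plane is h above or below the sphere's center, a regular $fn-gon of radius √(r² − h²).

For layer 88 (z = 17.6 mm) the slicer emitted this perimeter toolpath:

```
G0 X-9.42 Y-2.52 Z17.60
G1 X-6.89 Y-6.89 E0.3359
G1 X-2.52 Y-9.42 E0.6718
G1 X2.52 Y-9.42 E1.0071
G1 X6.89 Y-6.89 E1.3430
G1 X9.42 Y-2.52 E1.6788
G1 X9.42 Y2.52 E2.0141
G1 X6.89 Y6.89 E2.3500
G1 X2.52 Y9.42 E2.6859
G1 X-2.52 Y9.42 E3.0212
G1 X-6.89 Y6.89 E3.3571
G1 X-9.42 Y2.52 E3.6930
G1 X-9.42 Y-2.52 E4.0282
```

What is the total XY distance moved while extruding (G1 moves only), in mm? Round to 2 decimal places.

Sum the Euclidean lengths of each G1 segment: total = 60.56 mm.

60.56 mm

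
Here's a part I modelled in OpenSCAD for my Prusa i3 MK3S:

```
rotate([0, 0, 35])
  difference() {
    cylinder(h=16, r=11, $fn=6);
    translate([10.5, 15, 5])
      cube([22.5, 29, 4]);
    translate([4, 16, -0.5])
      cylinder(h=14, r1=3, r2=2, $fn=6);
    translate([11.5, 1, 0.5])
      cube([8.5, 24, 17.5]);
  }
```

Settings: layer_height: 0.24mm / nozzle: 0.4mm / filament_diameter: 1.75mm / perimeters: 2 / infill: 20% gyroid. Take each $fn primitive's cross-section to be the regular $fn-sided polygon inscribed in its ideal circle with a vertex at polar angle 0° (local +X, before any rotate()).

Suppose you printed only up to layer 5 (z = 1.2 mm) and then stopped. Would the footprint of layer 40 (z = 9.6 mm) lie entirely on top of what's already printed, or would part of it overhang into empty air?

Compare the two slices. At z = 1.2: the r=11 cylinder contributes a regular 6-gon of circumradius 11 (area = (6/2)·11.000²·sin(360°/6) = 314.37 mm²); the cube at (10.5, 15) is not intersected at this z (z outside [5, 9]); the cone at (4, 16) contributes a regular 6-gon of circumradius 2.879 (interpolated between r1=3 and r2=2 at t=0.121) (area = (6/2)·2.879²·sin(360°/6) = 21.53 mm²); the 8.5×24 cube at (11.5, 1) contributes its full rectangle (area 204.00 mm²); After the difference (first − rest): starting from the r=11 cylinder (314.37 mm²), the cone at (4, 16) misses the remaining region (no effect); the 8.5×24 cube at (11.5, 1) misses the remaining region (no effect) — area = 314.37 mm²; (rotated 35° about Z; rotation is an isometry so areas/perimeters/island counts are preserved). At z = 9.6: the cylinder: section is a regular 6-gon, circumradius r=11 (area = (6/2)·11.000²·sin(360°/6) = 314.37 mm²); the cube at (10.5, 15) is not intersected at this z (z outside [5, 9]); the cone at (4, 16) contributes a regular 6-gon of circumradius 2.279 (interpolated between r1=3 and r2=2 at t=0.721) (area = (6/2)·2.279²·sin(360°/6) = 13.49 mm²); the cube at (11.5, 1) (footprint 8.5×24) is included at this height (area 204.00 mm²); Subtracting the remaining from the first: starting from the r=11 cylinder (314.37 mm²), the cone at (4, 16) misses the remaining region (no effect); the 8.5×24 cube at (11.5, 1) misses the remaining region (no effect) — area = 314.37 mm²; (rotated 35° about Z; rotation is an isometry so areas/perimeters/island counts are preserved). Checking containment: the cross-section at z = 9.6 is a subset of the cross-section at z = 1.2.

entirely on top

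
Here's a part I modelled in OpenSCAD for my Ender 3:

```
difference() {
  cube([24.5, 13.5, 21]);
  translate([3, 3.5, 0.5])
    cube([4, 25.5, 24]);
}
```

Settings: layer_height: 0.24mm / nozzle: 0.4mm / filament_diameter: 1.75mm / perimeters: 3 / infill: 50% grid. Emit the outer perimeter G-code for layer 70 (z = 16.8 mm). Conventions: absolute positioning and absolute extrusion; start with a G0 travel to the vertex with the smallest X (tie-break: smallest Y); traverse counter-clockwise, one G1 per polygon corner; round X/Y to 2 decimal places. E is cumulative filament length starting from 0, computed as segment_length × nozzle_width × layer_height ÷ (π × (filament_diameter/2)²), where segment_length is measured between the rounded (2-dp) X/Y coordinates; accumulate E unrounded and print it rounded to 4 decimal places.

G0 X0.00 Y0.00 Z16.80
G1 X24.50 Y0.00 E0.9778
G1 X24.50 Y13.50 E1.5167
G1 X7.00 Y13.50 E2.2151
G1 X7.00 Y3.50 E2.6142
G1 X3.00 Y3.50 E2.7739
G1 X3.00 Y13.50 E3.1730
G1 X0.00 Y13.50 E3.2928
G1 X0.00 Y0.00 E3.8316

At z = 16.8 mm: the cube (footprint 24.5×13.5) is included at this height; the cube at (3, 3.5) is present — its section is the full 4×25.5 rectangle; Subtracting the remaining from the first: starting from the 24.5×13.5 cube, the 4×25.5 cube at (3, 3.5) partially overlaps it — only the 40.00 mm² overlap (of its 102.00 mm²) is removed, clipping the outline — 1 connected region. The outline is a single polygon with 8 vertices. Extrusion per mm of travel: 0.4 × 0.24 / (π × 0.875²) = 0.039912. Accumulating E over each segment gives final E = 3.8316.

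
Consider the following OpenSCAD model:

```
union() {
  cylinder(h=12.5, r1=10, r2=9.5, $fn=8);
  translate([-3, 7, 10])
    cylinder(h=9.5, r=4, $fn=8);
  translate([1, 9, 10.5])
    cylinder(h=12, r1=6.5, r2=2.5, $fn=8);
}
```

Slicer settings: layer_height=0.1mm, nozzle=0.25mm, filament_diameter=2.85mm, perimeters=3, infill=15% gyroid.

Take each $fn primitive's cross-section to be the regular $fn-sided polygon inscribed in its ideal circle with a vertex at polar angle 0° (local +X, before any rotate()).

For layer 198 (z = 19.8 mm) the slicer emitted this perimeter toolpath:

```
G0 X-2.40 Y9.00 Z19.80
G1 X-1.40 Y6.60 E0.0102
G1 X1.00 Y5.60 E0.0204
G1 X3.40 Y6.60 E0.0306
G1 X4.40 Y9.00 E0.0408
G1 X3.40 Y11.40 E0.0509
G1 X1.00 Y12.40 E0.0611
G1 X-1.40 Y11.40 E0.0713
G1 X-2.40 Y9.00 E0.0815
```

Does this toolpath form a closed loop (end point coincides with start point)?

Start point (G0): (-2.40, 9.00). End point (last G1): the path returns to the start — closed.

yes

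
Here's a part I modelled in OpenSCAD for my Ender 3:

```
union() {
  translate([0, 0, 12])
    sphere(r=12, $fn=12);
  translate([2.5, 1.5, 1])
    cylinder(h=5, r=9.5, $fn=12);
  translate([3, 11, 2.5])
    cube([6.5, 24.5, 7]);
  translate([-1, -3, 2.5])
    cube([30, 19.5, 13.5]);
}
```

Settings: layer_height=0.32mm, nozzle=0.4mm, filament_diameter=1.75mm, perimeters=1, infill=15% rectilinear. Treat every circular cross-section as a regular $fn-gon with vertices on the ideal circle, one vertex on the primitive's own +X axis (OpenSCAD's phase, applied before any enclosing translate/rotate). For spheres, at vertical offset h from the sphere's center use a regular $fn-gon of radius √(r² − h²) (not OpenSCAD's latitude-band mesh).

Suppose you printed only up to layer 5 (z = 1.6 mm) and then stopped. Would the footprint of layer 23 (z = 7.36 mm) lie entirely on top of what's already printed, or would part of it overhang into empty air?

Compare the two slices. At z = 1.6: the r=12 sphere slices to a regular 12-gon of circumradius 5.987 (√(r²−h²) with h=10.4 from center) (area = (12/2)·5.987²·sin(360°/12) = 107.52 mm²); the cylinder at (2.5, 1.5): section is a regular 12-gon, circumradius r=9.5 (area = (12/2)·9.500²·sin(360°/12) = 270.75 mm²); the cube at (3, 11) does not reach this height (z outside [2.5, 9.5]); the cube at (-1, -3) is not intersected at this z (z outside [2.5, 16]); Taking the union: the r=12 sphere lies entirely inside the r=9.5 cylinder at (2.5, 1.5), so the union is just the r=9.5 cylinder at (2.5, 1.5) — area = 270.75 mm². At z = 7.36: the r=12 sphere contributes a regular 12-gon of circumradius √(12²−4.64²) = 11.067 (area = (12/2)·11.067²·sin(360°/12) = 367.41 mm²); the cylinder at (2.5, 1.5) does not reach this height (z outside [1, 6]); the cube at (3, 11) is present — its section is the full 6.5×24.5 rectangle (area 159.25 mm²); the 30×19.5 cube at (-1, -3) contributes its full rectangle (area 585.00 mm²); Taking the union: the regions partially overlap — summed areas 1111.66 mm² minus the doubly-counted overlap 173.53 mm² gives 938.13 mm² — area = 938.13 mm². Checking containment: at z = 7.36 the cross-section extends beyond the z = 1.6 cross-section by about 667.71 mm².

part overhangs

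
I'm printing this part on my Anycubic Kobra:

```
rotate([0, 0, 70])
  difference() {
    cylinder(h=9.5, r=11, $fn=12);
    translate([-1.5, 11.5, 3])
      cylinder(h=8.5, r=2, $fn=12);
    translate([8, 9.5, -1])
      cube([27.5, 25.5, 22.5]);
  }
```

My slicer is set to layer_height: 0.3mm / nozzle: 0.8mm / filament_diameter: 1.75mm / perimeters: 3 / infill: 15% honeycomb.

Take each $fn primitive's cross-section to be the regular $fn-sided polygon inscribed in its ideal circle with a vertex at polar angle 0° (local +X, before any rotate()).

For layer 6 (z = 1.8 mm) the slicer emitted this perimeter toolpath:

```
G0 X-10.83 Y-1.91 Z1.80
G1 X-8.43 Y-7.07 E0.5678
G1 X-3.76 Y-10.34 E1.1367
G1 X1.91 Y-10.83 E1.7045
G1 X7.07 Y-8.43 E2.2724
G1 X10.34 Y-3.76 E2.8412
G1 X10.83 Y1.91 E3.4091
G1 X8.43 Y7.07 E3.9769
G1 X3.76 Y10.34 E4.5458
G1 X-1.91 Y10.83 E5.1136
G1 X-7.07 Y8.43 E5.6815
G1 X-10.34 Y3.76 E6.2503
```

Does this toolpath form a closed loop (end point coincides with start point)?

Start point (G0): (-10.83, -1.91). End point (last G1): the path does not return to the start — open.

no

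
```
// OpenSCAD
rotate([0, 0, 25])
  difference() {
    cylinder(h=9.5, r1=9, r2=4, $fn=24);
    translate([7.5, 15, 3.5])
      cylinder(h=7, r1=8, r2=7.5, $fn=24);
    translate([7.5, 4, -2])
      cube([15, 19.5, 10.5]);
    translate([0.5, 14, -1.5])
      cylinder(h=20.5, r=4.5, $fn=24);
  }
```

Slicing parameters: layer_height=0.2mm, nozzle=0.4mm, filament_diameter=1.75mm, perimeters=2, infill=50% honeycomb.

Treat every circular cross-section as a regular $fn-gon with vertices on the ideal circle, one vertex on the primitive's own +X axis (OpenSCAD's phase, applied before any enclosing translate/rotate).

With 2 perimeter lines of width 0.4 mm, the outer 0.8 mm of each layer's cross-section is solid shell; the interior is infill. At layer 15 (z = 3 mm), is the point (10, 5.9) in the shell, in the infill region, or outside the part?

outside

At z = 3 mm: the cone: at t=0.316 of its height the radius interpolates to r₁+(r₂−r₁)t = 7.421, giving a regular 24-gon of that circumradius; the cone at (7.5, 15) is absent (z outside [3.5, 10.5]); the 15×19.5 cube at (7.5, 4) contributes its full rectangle; the r=4.5 cylinder at (0.5, 14) gives a regular 24-gon of circumradius 4.5 (constant along its height); Subtracting the remaining from the first: starting from the cone, the 15×19.5 cube at (7.5, 4) misses the remaining region (no effect); the r=4.5 cylinder at (0.5, 14) misses the remaining region (no effect) — 1 connected region; (whole slice rotated 25° about Z — lengths, areas and connectivity unchanged). Overall, the cross-section is a single solid region. Undo the 25° rotation: the query point maps to (11.557, 1.121) in the un-rotated model frame. The nearest boundary edge runs (7.17, 1.92)→(7.42, 0.00); distance from the point to it = 4.25 mm. The point is not inside any of the regions above, so it lies outside the cross-section (4.25 mm from the nearest boundary).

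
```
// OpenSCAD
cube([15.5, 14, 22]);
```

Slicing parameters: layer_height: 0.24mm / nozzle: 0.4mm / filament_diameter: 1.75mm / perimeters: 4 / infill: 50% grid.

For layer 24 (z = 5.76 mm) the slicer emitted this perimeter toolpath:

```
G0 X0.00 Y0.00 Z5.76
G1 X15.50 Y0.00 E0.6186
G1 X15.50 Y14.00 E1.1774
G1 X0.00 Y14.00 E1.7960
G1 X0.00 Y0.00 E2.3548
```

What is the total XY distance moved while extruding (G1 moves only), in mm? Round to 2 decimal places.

Sum the Euclidean lengths of each G1 segment: total = 59.00 mm.

59.00 mm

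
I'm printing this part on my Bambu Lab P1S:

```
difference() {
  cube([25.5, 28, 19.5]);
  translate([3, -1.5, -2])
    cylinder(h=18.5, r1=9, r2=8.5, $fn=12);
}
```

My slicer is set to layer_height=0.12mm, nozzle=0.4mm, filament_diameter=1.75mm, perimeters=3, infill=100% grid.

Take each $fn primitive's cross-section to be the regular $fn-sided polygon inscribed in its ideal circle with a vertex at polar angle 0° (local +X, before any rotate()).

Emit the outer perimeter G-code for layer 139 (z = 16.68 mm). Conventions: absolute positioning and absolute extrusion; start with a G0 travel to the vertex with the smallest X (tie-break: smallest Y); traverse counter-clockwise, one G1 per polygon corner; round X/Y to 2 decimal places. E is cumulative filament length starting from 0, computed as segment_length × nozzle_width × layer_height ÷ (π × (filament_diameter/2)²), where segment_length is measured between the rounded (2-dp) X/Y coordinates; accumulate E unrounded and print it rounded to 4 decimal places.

At z = 16.68 mm: the cube is present — its section is the full 25.5×28 rectangle; the cone at (3, -1.5) is absent (z outside [-2, 16.5]); Taking the first minus the rest: none of the subtracted shapes is present at this height, so the 25.5×28 cube is unchanged — 1 connected region. The outline is a single polygon with 4 vertices. Extrusion per mm of travel: 0.4 × 0.12 / (π × 0.875²) = 0.019956. Accumulating E over each segment gives final E = 2.1353.

G0 X0.00 Y0.00 Z16.68
G1 X25.50 Y0.00 E0.5089
G1 X25.50 Y28.00 E1.0677
G1 X0.00 Y28.00 E1.5765
G1 X0.00 Y0.00 E2.1353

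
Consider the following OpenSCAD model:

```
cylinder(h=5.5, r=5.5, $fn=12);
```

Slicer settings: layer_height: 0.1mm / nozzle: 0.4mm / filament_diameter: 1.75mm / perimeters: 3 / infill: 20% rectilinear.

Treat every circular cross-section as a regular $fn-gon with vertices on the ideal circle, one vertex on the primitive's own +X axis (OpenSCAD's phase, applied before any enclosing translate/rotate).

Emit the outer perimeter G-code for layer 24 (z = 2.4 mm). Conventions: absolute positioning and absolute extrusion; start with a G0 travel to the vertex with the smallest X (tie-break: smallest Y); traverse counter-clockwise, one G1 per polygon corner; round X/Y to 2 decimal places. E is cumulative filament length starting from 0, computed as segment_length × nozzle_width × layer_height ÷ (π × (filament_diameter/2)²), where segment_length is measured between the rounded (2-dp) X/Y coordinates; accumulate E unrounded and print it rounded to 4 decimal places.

At z = 2.4 mm: the r=5.5 cylinder gives a regular 12-gon of circumradius 5.5 (constant along its height). The outline is a single polygon with 12 vertices. Extrusion per mm of travel: 0.4 × 0.1 / (π × 0.875²) = 0.016630. Accumulating E over each segment gives final E = 0.5680.

G0 X-5.50 Y0.00 Z2.40
G1 X-4.76 Y-2.75 E0.0474
G1 X-2.75 Y-4.76 E0.0946
G1 X0.00 Y-5.50 E0.1420
G1 X2.75 Y-4.76 E0.1894
G1 X4.76 Y-2.75 E0.2366
G1 X5.50 Y0.00 E0.2840
G1 X4.76 Y2.75 E0.3313
G1 X2.75 Y4.76 E0.3786
G1 X0.00 Y5.50 E0.4260
G1 X-2.75 Y4.76 E0.4733
G1 X-4.76 Y2.75 E0.5206
G1 X-5.50 Y0.00 E0.5680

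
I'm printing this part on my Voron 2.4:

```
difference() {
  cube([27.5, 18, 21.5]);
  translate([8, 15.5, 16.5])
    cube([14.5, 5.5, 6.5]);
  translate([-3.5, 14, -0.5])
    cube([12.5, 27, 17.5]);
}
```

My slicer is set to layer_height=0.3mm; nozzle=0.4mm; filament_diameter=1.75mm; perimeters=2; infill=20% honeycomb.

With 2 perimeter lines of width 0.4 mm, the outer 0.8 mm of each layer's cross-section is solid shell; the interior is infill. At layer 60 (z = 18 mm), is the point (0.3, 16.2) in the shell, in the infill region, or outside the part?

At z = 18 mm: the cube (footprint 27.5×18) is included at this height; the 14.5×5.5 cube at (8, 15.5) contributes its full rectangle; the cube at (-3.5, 14) is absent (z outside [-0.5, 17]); Subtracting the remaining from the first: starting from the 27.5×18 cube, the 14.5×5.5 cube at (8, 15.5) partially overlaps it — only the 36.25 mm² overlap (of its 79.75 mm²) is removed, clipping the outline — 1 connected region. Overall, the cross-section is a single solid region. The nearest boundary edge runs (0.00, 0.00)→(0.00, 18.00); distance from the point to it = 0.30 mm. The point is inside the cross-section, 0.30 mm from the nearest boundary — within the 0.8 mm shell band (2 × 0.4).

shell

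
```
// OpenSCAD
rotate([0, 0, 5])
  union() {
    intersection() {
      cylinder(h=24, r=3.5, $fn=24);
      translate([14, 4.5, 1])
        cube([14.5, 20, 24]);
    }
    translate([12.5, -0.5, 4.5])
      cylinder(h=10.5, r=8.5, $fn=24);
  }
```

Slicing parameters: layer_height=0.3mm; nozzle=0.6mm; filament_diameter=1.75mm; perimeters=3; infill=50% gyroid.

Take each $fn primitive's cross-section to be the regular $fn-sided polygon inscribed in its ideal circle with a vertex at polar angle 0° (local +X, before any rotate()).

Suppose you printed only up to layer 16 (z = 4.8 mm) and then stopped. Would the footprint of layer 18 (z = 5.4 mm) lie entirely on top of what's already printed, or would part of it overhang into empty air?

Compare the two slices. At z = 4.8: the r=3.5 cylinder gives a regular 24-gon of circumradius 3.5 (constant along its height) (area = (24/2)·3.500²·sin(360°/24) = 38.05 mm²); the 14.5×20 cube at (14, 4.5) contributes its full rectangle (area 290.00 mm²); Taking the intersection: the 14.5×20 cube at (14, 4.5) does not overlap the r=3.5 cylinder (empty) — nothing remains; the r=8.5 cylinder at (12.5, -0.5) gives a regular 24-gon of circumradius 8.5 (constant along its height) (area = (24/2)·8.500²·sin(360°/24) = 224.40 mm²); Taking the union: only the r=8.5 cylinder at (12.5, -0.5) is present, so the union is just that shape — area = 224.40 mm²; (rotated 5° about Z; rotation is an isometry so areas/perimeters/island counts are preserved). At z = 5.4: the cylinder: section is a regular 24-gon, circumradius r=3.5 (area = (24/2)·3.500²·sin(360°/24) = 38.05 mm²); the 14.5×20 cube at (14, 4.5) contributes its full rectangle (area 290.00 mm²); Keeping only the common overlap: the 14.5×20 cube at (14, 4.5) does not overlap the r=3.5 cylinder (empty) — nothing remains; the cylinder at (12.5, -0.5): section is a regular 24-gon, circumradius r=8.5 (area = (24/2)·8.500²·sin(360°/24) = 224.40 mm²); Taking the union: only the r=8.5 cylinder at (12.5, -0.5) is present, so the union is just that shape — area = 224.40 mm²; (rotated 5° about Z; rotation is an isometry so areas/perimeters/island counts are preserved). Checking containment: the cross-section at z = 5.4 is a subset of the cross-section at z = 4.8.

entirely on top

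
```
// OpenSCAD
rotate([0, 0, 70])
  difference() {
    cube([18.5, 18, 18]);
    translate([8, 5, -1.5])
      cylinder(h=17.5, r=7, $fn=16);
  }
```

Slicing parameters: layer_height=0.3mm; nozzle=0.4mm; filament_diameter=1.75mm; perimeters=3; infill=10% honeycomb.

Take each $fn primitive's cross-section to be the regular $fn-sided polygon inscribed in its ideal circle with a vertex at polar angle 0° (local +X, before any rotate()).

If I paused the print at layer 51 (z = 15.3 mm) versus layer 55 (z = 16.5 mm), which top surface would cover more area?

layer 55 (z = 16.5 mm)

Layer 51 (z = 15.3): the 18.5×18 cube contributes its full rectangle (area 333.00 mm²); the cylinder at (8, 5): section is a regular 16-gon, circumradius r=7 (area = (16/2)·7.000²·sin(360°/16) = 150.01 mm²); Subtracting the remaining from the first: starting from the 18.5×18 cube (333.00 mm²), the r=7 cylinder at (8, 5) partially overlaps it — only the 137.50 mm² overlap (of its 150.01 mm²) is removed, clipping the outline — area = 195.50 mm²; (whole slice rotated 70° about Z — lengths, areas and connectivity unchanged). So its area = 195.50 mm². Layer 55 (z = 16.5): the 18.5×18 cube contributes its full rectangle (area 333.00 mm²); the cylinder at (8, 5) is absent (z outside [-1.5, 16]); Subtracting the remaining from the first: none of the subtracted shapes is present at this height, so the 18.5×18 cube is unchanged — area = 333.00 mm²; (whole slice rotated 70° about Z — lengths, areas and connectivity unchanged). So its area = 333.00 mm². Layer 55 is larger (333.00 vs 195.50 mm²).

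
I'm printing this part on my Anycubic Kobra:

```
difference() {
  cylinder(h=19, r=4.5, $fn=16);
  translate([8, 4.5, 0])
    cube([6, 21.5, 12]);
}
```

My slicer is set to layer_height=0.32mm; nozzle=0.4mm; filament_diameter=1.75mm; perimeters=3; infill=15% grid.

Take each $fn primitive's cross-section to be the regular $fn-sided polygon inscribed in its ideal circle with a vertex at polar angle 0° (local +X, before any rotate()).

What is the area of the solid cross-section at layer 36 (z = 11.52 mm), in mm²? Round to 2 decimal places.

61.99 mm²

At z = 11.52 mm: the cylinder: section is a regular 16-gon, circumradius r=4.5 (area = (16/2)·4.500²·sin(360°/16) = 61.99 mm²); the 6×21.5 cube at (8, 4.5) contributes its full rectangle (area 129.00 mm²); Taking the first minus the rest: starting from the r=4.5 cylinder (61.99 mm²), the 6×21.5 cube at (8, 4.5) misses the remaining region (no effect) — area = 61.99 mm². Overall, the cross-section is a single solid region. Net area = 61.99 mm².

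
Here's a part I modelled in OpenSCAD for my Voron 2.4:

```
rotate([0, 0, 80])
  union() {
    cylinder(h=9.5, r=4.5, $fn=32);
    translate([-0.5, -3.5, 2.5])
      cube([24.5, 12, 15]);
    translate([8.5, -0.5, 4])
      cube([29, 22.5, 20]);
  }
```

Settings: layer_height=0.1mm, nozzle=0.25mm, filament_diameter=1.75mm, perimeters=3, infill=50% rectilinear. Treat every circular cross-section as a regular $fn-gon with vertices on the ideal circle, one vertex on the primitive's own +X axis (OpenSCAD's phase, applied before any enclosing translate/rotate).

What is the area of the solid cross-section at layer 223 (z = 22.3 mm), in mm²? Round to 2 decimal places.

At z = 22.3 mm: the cylinder does not reach this height (z outside [0, 9.5]); the cube at (-0.5, -3.5) is not intersected at this z (z outside [2.5, 17.5]); the cube at (8.5, -0.5) (footprint 29×22.5) is included at this height (area 652.50 mm²); Merging all regions: only the 29×22.5 cube at (8.5, -0.5) is present, so the union is just that shape — area = 652.50 mm²; (rotated 80° about Z; rotation is an isometry so areas/perimeters/island counts are preserved). Overall, the cross-section is a single solid region. Net area = 652.50 mm².

652.50 mm²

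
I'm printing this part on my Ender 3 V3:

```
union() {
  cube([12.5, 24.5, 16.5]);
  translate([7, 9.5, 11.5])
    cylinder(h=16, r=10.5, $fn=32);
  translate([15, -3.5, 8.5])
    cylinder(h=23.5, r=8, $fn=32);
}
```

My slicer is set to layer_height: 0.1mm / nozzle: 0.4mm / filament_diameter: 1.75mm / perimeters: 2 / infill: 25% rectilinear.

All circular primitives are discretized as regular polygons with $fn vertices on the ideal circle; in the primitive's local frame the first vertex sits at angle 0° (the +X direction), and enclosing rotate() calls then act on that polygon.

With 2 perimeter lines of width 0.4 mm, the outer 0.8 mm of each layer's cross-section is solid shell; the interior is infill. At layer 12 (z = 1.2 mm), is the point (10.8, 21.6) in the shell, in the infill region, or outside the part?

At z = 1.2 mm: the 12.5×24.5 cube contributes its full rectangle; the cylinder at (7, 9.5) does not reach this height (z outside [11.5, 27.5]); the cylinder at (15, -3.5) is not intersected at this z (z outside [8.5, 32]); Merging all regions: only the 12.5×24.5 cube is present, so the union is just that shape — 1 connected region. Overall, the cross-section is a single solid region. The nearest boundary edge runs (12.50, 0.00)→(12.50, 24.50); distance from the point to it = 1.70 mm. The point is inside the cross-section and 1.70 mm from the nearest boundary — more than the 0.8 mm shell width (2 × 0.4), so it's in the infill interior.

infill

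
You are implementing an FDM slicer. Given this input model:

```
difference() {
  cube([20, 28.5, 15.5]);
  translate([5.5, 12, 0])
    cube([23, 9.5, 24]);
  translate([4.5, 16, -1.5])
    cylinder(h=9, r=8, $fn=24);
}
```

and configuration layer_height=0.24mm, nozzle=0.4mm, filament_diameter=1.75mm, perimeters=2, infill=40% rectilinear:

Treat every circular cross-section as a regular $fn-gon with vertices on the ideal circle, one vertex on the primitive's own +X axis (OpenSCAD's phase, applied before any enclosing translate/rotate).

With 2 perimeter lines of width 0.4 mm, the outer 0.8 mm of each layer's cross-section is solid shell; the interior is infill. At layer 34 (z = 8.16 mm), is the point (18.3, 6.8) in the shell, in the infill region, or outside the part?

infill

At z = 8.16 mm: the 20×28.5 cube contributes its full rectangle; the cube at (5.5, 12) (footprint 23×9.5) is included at this height; the cylinder at (4.5, 16) is absent (z outside [-1.5, 7.5]); Subtracting the remaining from the first: starting from the 20×28.5 cube, the 23×9.5 cube at (5.5, 12) partially overlaps it — only the 137.75 mm² overlap (of its 218.50 mm²) is removed, clipping the outline — 1 connected region. Overall, the cross-section is a single solid region. The nearest boundary edge runs (20.00, 12.00)→(20.00, 0.00); distance from the point to it = 1.70 mm. The point is inside the cross-section and 1.70 mm from the nearest boundary — more than the 0.8 mm shell width (2 × 0.4), so it's in the infill interior.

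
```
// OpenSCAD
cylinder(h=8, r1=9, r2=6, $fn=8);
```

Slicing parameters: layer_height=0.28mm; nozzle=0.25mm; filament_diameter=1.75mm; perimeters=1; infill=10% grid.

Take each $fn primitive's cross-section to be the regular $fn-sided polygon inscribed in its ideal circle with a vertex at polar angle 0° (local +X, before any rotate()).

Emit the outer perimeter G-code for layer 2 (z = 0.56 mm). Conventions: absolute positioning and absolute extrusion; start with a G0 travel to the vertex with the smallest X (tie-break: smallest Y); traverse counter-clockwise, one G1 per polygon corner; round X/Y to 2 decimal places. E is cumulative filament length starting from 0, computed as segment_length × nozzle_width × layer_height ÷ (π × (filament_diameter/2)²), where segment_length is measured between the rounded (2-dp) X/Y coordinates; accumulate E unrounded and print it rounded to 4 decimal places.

G0 X-8.79 Y0.00 Z0.56
G1 X-6.22 Y-6.22 E0.1959
G1 X0.00 Y-8.79 E0.3917
G1 X6.22 Y-6.22 E0.5876
G1 X8.79 Y0.00 E0.7834
G1 X6.22 Y6.22 E0.9793
G1 X0.00 Y8.79 E1.1752
G1 X-6.22 Y6.22 E1.3710
G1 X-8.79 Y0.00 E1.5669

At z = 0.56 mm: the cone (r1=9→r2=6) has section circumradius 8.790 here — a regular 8-gon. The outline is a single polygon with 8 vertices. Extrusion per mm of travel: 0.25 × 0.28 / (π × 0.875²) = 0.029103. Accumulating E over each segment gives final E = 1.5669.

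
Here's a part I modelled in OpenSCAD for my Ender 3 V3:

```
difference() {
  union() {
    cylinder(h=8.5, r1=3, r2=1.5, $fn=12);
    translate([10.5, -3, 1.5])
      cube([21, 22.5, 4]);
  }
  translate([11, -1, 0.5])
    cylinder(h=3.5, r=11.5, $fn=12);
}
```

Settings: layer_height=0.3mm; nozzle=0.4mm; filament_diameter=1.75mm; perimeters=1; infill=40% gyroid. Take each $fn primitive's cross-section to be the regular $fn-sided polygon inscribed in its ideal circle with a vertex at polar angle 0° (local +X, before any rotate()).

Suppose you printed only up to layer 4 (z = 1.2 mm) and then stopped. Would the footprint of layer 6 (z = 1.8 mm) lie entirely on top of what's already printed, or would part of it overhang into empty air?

Compare the two slices. At z = 1.2: the cone contributes a regular 12-gon of circumradius 2.788 (interpolated between r1=3 and r2=1.5 at t=0.141) (area = (12/2)·2.788²·sin(360°/12) = 23.32 mm²); the cube at (10.5, -3) does not reach this height (z outside [1.5, 5.5]); Combining (union): only the cone is present, so the union is just that shape — area = 23.32 mm²; the r=11.5 cylinder at (11, -1) contributes a regular 12-gon of circumradius 11.5 (area = (12/2)·11.500²·sin(360°/12) = 396.75 mm²); After the difference (first − rest): starting from that combined region (23.32 mm²), the r=11.5 cylinder at (11, -1) partially overlaps it — only the 12.13 mm² overlap (of its 396.75 mm²) is removed, clipping the outline — area = 11.19 mm². At z = 1.8: the cone contributes a regular 12-gon of circumradius 2.682 (interpolated between r1=3 and r2=1.5 at t=0.212) (area = (12/2)·2.682²·sin(360°/12) = 21.59 mm²); the cube at (10.5, -3) is present — its section is the full 21×22.5 rectangle (area 472.50 mm²); Combining (union): the 2 present regions are separate (no shared area or edge), so areas and boundary lengths simply add and each stays a separate island — area = 494.09 mm²; the r=11.5 cylinder at (11, -1) contributes a regular 12-gon of circumradius 11.5 (area = (12/2)·11.500²·sin(360°/12) = 396.75 mm²); After the difference (first − rest): starting from the result so far (494.09 mm²), the r=11.5 cylinder at (11, -1) partially overlaps it — only the 139.68 mm² overlap (of its 396.75 mm²) is removed, clipping the outline — area = 354.41 mm². Checking containment: at z = 1.8 the cross-section extends beyond the z = 1.2 cross-section by about 344.13 mm².

part overhangs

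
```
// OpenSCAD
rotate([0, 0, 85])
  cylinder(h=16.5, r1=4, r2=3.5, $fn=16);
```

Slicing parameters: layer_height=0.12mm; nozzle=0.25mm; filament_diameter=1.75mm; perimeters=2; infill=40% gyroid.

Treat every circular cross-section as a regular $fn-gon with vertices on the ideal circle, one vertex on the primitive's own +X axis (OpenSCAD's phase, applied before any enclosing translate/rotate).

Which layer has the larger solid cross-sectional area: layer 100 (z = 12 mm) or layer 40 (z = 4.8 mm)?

layer 40 (z = 4.8 mm)

Layer 100 (z = 12): the cone (r1=4→r2=3.5) has section circumradius 3.636 here — a regular 16-gon (area = (16/2)·3.636²·sin(360°/16) = 40.48 mm²); (rotated 85° about Z; rotation is an isometry so areas/perimeters/island counts are preserved). So its area = 40.48 mm². Layer 40 (z = 4.8): the cone: at t=0.291 of its height the radius interpolates to r₁+(r₂−r₁)t = 3.855, giving a regular 16-gon of that circumradius (area = (16/2)·3.855²·sin(360°/16) = 45.49 mm²); (rotated 85° about Z; rotation is an isometry so areas/perimeters/island counts are preserved). So its area = 45.49 mm². Layer 40 is larger (45.49 vs 40.48 mm²).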